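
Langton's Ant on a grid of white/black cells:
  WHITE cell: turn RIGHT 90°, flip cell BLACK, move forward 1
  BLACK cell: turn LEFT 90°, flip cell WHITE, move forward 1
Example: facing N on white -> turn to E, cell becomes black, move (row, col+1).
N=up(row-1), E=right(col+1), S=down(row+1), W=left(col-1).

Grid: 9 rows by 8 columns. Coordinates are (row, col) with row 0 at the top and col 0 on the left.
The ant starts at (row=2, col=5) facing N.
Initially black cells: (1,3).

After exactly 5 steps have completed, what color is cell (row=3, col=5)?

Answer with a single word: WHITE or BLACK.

Step 1: on WHITE (2,5): turn R to E, flip to black, move to (2,6). |black|=2
Step 2: on WHITE (2,6): turn R to S, flip to black, move to (3,6). |black|=3
Step 3: on WHITE (3,6): turn R to W, flip to black, move to (3,5). |black|=4
Step 4: on WHITE (3,5): turn R to N, flip to black, move to (2,5). |black|=5
Step 5: on BLACK (2,5): turn L to W, flip to white, move to (2,4). |black|=4

Answer: BLACK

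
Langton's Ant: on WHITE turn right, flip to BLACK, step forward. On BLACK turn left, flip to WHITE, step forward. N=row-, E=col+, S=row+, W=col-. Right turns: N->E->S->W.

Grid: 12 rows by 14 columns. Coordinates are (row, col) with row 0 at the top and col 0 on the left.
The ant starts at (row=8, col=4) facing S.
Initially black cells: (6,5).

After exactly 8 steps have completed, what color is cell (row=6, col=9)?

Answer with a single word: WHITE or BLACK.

Step 1: on WHITE (8,4): turn R to W, flip to black, move to (8,3). |black|=2
Step 2: on WHITE (8,3): turn R to N, flip to black, move to (7,3). |black|=3
Step 3: on WHITE (7,3): turn R to E, flip to black, move to (7,4). |black|=4
Step 4: on WHITE (7,4): turn R to S, flip to black, move to (8,4). |black|=5
Step 5: on BLACK (8,4): turn L to E, flip to white, move to (8,5). |black|=4
Step 6: on WHITE (8,5): turn R to S, flip to black, move to (9,5). |black|=5
Step 7: on WHITE (9,5): turn R to W, flip to black, move to (9,4). |black|=6
Step 8: on WHITE (9,4): turn R to N, flip to black, move to (8,4). |black|=7

Answer: WHITE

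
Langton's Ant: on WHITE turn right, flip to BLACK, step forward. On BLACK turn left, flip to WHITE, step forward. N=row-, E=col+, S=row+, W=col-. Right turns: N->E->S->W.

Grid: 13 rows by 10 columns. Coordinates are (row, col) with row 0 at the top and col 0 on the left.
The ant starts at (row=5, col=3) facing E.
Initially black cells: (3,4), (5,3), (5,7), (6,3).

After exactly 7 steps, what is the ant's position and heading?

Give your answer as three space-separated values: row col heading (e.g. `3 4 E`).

Answer: 3 2 N

Derivation:
Step 1: on BLACK (5,3): turn L to N, flip to white, move to (4,3). |black|=3
Step 2: on WHITE (4,3): turn R to E, flip to black, move to (4,4). |black|=4
Step 3: on WHITE (4,4): turn R to S, flip to black, move to (5,4). |black|=5
Step 4: on WHITE (5,4): turn R to W, flip to black, move to (5,3). |black|=6
Step 5: on WHITE (5,3): turn R to N, flip to black, move to (4,3). |black|=7
Step 6: on BLACK (4,3): turn L to W, flip to white, move to (4,2). |black|=6
Step 7: on WHITE (4,2): turn R to N, flip to black, move to (3,2). |black|=7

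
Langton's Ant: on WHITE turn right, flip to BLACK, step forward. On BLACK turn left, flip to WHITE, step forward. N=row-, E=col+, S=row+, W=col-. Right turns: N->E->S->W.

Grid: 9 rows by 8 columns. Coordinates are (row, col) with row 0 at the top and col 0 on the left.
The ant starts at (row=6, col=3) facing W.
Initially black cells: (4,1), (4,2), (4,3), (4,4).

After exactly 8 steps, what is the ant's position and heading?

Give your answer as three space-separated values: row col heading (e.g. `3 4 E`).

Answer: 6 3 E

Derivation:
Step 1: on WHITE (6,3): turn R to N, flip to black, move to (5,3). |black|=5
Step 2: on WHITE (5,3): turn R to E, flip to black, move to (5,4). |black|=6
Step 3: on WHITE (5,4): turn R to S, flip to black, move to (6,4). |black|=7
Step 4: on WHITE (6,4): turn R to W, flip to black, move to (6,3). |black|=8
Step 5: on BLACK (6,3): turn L to S, flip to white, move to (7,3). |black|=7
Step 6: on WHITE (7,3): turn R to W, flip to black, move to (7,2). |black|=8
Step 7: on WHITE (7,2): turn R to N, flip to black, move to (6,2). |black|=9
Step 8: on WHITE (6,2): turn R to E, flip to black, move to (6,3). |black|=10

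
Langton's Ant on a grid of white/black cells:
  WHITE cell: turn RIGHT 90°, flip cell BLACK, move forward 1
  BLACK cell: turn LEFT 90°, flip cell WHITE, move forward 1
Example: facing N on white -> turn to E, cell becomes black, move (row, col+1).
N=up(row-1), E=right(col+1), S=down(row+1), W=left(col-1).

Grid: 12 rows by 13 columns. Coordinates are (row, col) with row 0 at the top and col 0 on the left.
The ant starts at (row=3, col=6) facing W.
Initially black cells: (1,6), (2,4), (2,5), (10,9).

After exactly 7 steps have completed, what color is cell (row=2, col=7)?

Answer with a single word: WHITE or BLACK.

Step 1: on WHITE (3,6): turn R to N, flip to black, move to (2,6). |black|=5
Step 2: on WHITE (2,6): turn R to E, flip to black, move to (2,7). |black|=6
Step 3: on WHITE (2,7): turn R to S, flip to black, move to (3,7). |black|=7
Step 4: on WHITE (3,7): turn R to W, flip to black, move to (3,6). |black|=8
Step 5: on BLACK (3,6): turn L to S, flip to white, move to (4,6). |black|=7
Step 6: on WHITE (4,6): turn R to W, flip to black, move to (4,5). |black|=8
Step 7: on WHITE (4,5): turn R to N, flip to black, move to (3,5). |black|=9

Answer: BLACK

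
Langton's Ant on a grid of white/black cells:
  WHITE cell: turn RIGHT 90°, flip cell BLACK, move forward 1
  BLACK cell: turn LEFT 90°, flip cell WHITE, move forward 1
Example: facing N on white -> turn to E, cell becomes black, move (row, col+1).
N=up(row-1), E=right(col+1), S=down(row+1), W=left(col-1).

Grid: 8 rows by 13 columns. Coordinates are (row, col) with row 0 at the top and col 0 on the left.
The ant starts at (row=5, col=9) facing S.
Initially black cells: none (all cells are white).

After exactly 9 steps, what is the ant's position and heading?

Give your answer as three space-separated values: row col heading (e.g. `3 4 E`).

Answer: 5 10 E

Derivation:
Step 1: on WHITE (5,9): turn R to W, flip to black, move to (5,8). |black|=1
Step 2: on WHITE (5,8): turn R to N, flip to black, move to (4,8). |black|=2
Step 3: on WHITE (4,8): turn R to E, flip to black, move to (4,9). |black|=3
Step 4: on WHITE (4,9): turn R to S, flip to black, move to (5,9). |black|=4
Step 5: on BLACK (5,9): turn L to E, flip to white, move to (5,10). |black|=3
Step 6: on WHITE (5,10): turn R to S, flip to black, move to (6,10). |black|=4
Step 7: on WHITE (6,10): turn R to W, flip to black, move to (6,9). |black|=5
Step 8: on WHITE (6,9): turn R to N, flip to black, move to (5,9). |black|=6
Step 9: on WHITE (5,9): turn R to E, flip to black, move to (5,10). |black|=7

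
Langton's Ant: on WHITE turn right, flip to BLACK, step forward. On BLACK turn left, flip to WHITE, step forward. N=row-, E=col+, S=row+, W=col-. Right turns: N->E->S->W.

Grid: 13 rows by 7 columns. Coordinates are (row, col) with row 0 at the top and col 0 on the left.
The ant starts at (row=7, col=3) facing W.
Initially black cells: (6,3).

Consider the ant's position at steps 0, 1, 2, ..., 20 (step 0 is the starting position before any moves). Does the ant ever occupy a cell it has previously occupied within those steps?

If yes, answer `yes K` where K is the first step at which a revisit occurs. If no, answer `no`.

Step 1: on WHITE (7,3): turn R to N, flip to black, move to (6,3). |black|=2 — new cell
Step 2: on BLACK (6,3): turn L to W, flip to white, move to (6,2). |black|=1 — new cell
Step 3: on WHITE (6,2): turn R to N, flip to black, move to (5,2). |black|=2 — new cell
Step 4: on WHITE (5,2): turn R to E, flip to black, move to (5,3). |black|=3 — new cell
Step 5: on WHITE (5,3): turn R to S, flip to black, move to (6,3). |black|=4 — REVISIT

Answer: yes 5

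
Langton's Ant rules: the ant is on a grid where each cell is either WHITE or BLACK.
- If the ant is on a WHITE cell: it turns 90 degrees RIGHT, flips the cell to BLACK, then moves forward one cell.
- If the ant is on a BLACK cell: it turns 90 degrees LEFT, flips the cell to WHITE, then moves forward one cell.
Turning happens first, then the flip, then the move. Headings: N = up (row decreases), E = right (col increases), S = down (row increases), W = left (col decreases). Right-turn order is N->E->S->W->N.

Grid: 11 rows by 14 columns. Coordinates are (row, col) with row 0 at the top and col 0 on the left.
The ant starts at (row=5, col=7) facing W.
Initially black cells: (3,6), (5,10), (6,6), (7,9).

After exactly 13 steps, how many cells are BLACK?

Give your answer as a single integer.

Step 1: on WHITE (5,7): turn R to N, flip to black, move to (4,7). |black|=5
Step 2: on WHITE (4,7): turn R to E, flip to black, move to (4,8). |black|=6
Step 3: on WHITE (4,8): turn R to S, flip to black, move to (5,8). |black|=7
Step 4: on WHITE (5,8): turn R to W, flip to black, move to (5,7). |black|=8
Step 5: on BLACK (5,7): turn L to S, flip to white, move to (6,7). |black|=7
Step 6: on WHITE (6,7): turn R to W, flip to black, move to (6,6). |black|=8
Step 7: on BLACK (6,6): turn L to S, flip to white, move to (7,6). |black|=7
Step 8: on WHITE (7,6): turn R to W, flip to black, move to (7,5). |black|=8
Step 9: on WHITE (7,5): turn R to N, flip to black, move to (6,5). |black|=9
Step 10: on WHITE (6,5): turn R to E, flip to black, move to (6,6). |black|=10
Step 11: on WHITE (6,6): turn R to S, flip to black, move to (7,6). |black|=11
Step 12: on BLACK (7,6): turn L to E, flip to white, move to (7,7). |black|=10
Step 13: on WHITE (7,7): turn R to S, flip to black, move to (8,7). |black|=11

Answer: 11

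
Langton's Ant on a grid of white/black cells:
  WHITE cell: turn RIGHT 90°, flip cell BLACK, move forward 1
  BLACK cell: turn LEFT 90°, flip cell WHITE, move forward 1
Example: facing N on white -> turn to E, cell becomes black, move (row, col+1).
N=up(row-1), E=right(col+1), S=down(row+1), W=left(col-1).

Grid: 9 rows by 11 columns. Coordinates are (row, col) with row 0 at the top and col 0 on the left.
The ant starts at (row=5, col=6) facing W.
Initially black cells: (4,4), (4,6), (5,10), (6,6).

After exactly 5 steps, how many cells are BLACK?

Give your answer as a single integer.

Step 1: on WHITE (5,6): turn R to N, flip to black, move to (4,6). |black|=5
Step 2: on BLACK (4,6): turn L to W, flip to white, move to (4,5). |black|=4
Step 3: on WHITE (4,5): turn R to N, flip to black, move to (3,5). |black|=5
Step 4: on WHITE (3,5): turn R to E, flip to black, move to (3,6). |black|=6
Step 5: on WHITE (3,6): turn R to S, flip to black, move to (4,6). |black|=7

Answer: 7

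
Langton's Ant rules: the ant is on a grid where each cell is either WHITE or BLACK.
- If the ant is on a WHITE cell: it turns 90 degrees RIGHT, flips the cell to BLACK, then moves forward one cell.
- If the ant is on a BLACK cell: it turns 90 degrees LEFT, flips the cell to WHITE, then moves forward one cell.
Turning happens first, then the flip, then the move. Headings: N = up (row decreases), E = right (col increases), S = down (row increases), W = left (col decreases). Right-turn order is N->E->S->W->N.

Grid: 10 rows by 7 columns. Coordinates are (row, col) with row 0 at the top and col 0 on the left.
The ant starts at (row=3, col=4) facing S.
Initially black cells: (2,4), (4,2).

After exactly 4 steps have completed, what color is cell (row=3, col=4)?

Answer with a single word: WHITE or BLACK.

Step 1: on WHITE (3,4): turn R to W, flip to black, move to (3,3). |black|=3
Step 2: on WHITE (3,3): turn R to N, flip to black, move to (2,3). |black|=4
Step 3: on WHITE (2,3): turn R to E, flip to black, move to (2,4). |black|=5
Step 4: on BLACK (2,4): turn L to N, flip to white, move to (1,4). |black|=4

Answer: BLACK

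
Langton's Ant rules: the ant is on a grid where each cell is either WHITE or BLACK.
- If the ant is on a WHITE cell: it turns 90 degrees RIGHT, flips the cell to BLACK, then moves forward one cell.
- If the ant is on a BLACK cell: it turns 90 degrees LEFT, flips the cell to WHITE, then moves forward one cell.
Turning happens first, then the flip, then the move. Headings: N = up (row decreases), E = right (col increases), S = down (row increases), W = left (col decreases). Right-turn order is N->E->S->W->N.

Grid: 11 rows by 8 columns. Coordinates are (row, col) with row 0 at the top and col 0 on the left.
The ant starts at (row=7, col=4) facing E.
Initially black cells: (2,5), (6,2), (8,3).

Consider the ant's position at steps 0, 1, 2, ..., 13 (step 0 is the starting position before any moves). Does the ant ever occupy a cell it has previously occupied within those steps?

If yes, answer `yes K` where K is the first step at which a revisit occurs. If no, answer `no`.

Step 1: on WHITE (7,4): turn R to S, flip to black, move to (8,4). |black|=4 — new cell
Step 2: on WHITE (8,4): turn R to W, flip to black, move to (8,3). |black|=5 — new cell
Step 3: on BLACK (8,3): turn L to S, flip to white, move to (9,3). |black|=4 — new cell
Step 4: on WHITE (9,3): turn R to W, flip to black, move to (9,2). |black|=5 — new cell
Step 5: on WHITE (9,2): turn R to N, flip to black, move to (8,2). |black|=6 — new cell
Step 6: on WHITE (8,2): turn R to E, flip to black, move to (8,3). |black|=7 — REVISIT

Answer: yes 6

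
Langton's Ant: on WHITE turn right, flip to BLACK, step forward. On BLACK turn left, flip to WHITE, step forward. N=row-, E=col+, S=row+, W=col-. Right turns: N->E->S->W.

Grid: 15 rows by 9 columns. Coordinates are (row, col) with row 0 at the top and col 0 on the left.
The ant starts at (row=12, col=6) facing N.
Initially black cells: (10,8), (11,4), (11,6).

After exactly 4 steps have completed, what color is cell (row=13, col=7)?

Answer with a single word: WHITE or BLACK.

Answer: BLACK

Derivation:
Step 1: on WHITE (12,6): turn R to E, flip to black, move to (12,7). |black|=4
Step 2: on WHITE (12,7): turn R to S, flip to black, move to (13,7). |black|=5
Step 3: on WHITE (13,7): turn R to W, flip to black, move to (13,6). |black|=6
Step 4: on WHITE (13,6): turn R to N, flip to black, move to (12,6). |black|=7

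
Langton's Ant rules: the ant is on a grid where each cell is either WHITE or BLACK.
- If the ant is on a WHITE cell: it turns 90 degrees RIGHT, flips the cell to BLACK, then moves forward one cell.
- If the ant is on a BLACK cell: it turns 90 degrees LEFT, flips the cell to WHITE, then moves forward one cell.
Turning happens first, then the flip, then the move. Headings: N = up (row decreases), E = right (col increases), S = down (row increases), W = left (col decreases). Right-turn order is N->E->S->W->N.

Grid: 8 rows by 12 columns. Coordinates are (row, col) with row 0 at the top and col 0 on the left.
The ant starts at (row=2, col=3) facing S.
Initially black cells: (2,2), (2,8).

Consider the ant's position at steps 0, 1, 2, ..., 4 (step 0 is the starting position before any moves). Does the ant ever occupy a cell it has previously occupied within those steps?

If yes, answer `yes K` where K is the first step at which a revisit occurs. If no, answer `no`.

Step 1: on WHITE (2,3): turn R to W, flip to black, move to (2,2). |black|=3 — new cell
Step 2: on BLACK (2,2): turn L to S, flip to white, move to (3,2). |black|=2 — new cell
Step 3: on WHITE (3,2): turn R to W, flip to black, move to (3,1). |black|=3 — new cell
Step 4: on WHITE (3,1): turn R to N, flip to black, move to (2,1). |black|=4 — new cell
No revisit within 4 steps.

Answer: no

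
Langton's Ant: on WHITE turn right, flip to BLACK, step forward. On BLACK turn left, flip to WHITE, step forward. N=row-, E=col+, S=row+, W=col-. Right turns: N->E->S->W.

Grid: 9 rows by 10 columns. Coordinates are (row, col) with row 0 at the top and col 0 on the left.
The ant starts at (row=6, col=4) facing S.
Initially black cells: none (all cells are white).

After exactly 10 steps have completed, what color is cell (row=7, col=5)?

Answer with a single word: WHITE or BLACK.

Step 1: on WHITE (6,4): turn R to W, flip to black, move to (6,3). |black|=1
Step 2: on WHITE (6,3): turn R to N, flip to black, move to (5,3). |black|=2
Step 3: on WHITE (5,3): turn R to E, flip to black, move to (5,4). |black|=3
Step 4: on WHITE (5,4): turn R to S, flip to black, move to (6,4). |black|=4
Step 5: on BLACK (6,4): turn L to E, flip to white, move to (6,5). |black|=3
Step 6: on WHITE (6,5): turn R to S, flip to black, move to (7,5). |black|=4
Step 7: on WHITE (7,5): turn R to W, flip to black, move to (7,4). |black|=5
Step 8: on WHITE (7,4): turn R to N, flip to black, move to (6,4). |black|=6
Step 9: on WHITE (6,4): turn R to E, flip to black, move to (6,5). |black|=7
Step 10: on BLACK (6,5): turn L to N, flip to white, move to (5,5). |black|=6

Answer: BLACK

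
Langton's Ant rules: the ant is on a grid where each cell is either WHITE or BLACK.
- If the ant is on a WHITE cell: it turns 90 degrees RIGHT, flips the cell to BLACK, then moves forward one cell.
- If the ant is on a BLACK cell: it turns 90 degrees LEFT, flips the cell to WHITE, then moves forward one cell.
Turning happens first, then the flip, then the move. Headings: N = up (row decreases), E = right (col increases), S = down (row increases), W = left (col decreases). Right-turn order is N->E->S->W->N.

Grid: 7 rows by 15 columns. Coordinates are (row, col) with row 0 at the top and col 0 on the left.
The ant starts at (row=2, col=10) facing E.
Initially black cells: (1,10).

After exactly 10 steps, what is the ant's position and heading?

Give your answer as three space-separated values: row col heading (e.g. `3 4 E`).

Answer: 1 9 W

Derivation:
Step 1: on WHITE (2,10): turn R to S, flip to black, move to (3,10). |black|=2
Step 2: on WHITE (3,10): turn R to W, flip to black, move to (3,9). |black|=3
Step 3: on WHITE (3,9): turn R to N, flip to black, move to (2,9). |black|=4
Step 4: on WHITE (2,9): turn R to E, flip to black, move to (2,10). |black|=5
Step 5: on BLACK (2,10): turn L to N, flip to white, move to (1,10). |black|=4
Step 6: on BLACK (1,10): turn L to W, flip to white, move to (1,9). |black|=3
Step 7: on WHITE (1,9): turn R to N, flip to black, move to (0,9). |black|=4
Step 8: on WHITE (0,9): turn R to E, flip to black, move to (0,10). |black|=5
Step 9: on WHITE (0,10): turn R to S, flip to black, move to (1,10). |black|=6
Step 10: on WHITE (1,10): turn R to W, flip to black, move to (1,9). |black|=7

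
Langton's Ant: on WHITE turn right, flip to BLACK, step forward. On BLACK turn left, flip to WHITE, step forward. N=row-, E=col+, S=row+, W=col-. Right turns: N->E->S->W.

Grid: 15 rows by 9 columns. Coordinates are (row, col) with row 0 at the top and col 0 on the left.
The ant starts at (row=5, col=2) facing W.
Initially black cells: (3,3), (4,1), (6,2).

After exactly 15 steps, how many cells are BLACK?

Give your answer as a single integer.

Step 1: on WHITE (5,2): turn R to N, flip to black, move to (4,2). |black|=4
Step 2: on WHITE (4,2): turn R to E, flip to black, move to (4,3). |black|=5
Step 3: on WHITE (4,3): turn R to S, flip to black, move to (5,3). |black|=6
Step 4: on WHITE (5,3): turn R to W, flip to black, move to (5,2). |black|=7
Step 5: on BLACK (5,2): turn L to S, flip to white, move to (6,2). |black|=6
Step 6: on BLACK (6,2): turn L to E, flip to white, move to (6,3). |black|=5
Step 7: on WHITE (6,3): turn R to S, flip to black, move to (7,3). |black|=6
Step 8: on WHITE (7,3): turn R to W, flip to black, move to (7,2). |black|=7
Step 9: on WHITE (7,2): turn R to N, flip to black, move to (6,2). |black|=8
Step 10: on WHITE (6,2): turn R to E, flip to black, move to (6,3). |black|=9
Step 11: on BLACK (6,3): turn L to N, flip to white, move to (5,3). |black|=8
Step 12: on BLACK (5,3): turn L to W, flip to white, move to (5,2). |black|=7
Step 13: on WHITE (5,2): turn R to N, flip to black, move to (4,2). |black|=8
Step 14: on BLACK (4,2): turn L to W, flip to white, move to (4,1). |black|=7
Step 15: on BLACK (4,1): turn L to S, flip to white, move to (5,1). |black|=6

Answer: 6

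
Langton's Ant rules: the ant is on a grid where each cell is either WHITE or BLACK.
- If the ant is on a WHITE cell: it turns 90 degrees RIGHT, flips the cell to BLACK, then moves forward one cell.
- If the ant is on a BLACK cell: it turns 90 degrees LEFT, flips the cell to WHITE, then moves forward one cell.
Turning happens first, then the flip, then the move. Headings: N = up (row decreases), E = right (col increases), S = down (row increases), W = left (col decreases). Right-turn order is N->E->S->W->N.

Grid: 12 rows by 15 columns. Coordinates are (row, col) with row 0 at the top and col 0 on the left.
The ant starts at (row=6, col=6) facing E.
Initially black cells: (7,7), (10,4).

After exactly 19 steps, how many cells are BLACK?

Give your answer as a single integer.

Answer: 9

Derivation:
Step 1: on WHITE (6,6): turn R to S, flip to black, move to (7,6). |black|=3
Step 2: on WHITE (7,6): turn R to W, flip to black, move to (7,5). |black|=4
Step 3: on WHITE (7,5): turn R to N, flip to black, move to (6,5). |black|=5
Step 4: on WHITE (6,5): turn R to E, flip to black, move to (6,6). |black|=6
Step 5: on BLACK (6,6): turn L to N, flip to white, move to (5,6). |black|=5
Step 6: on WHITE (5,6): turn R to E, flip to black, move to (5,7). |black|=6
Step 7: on WHITE (5,7): turn R to S, flip to black, move to (6,7). |black|=7
Step 8: on WHITE (6,7): turn R to W, flip to black, move to (6,6). |black|=8
Step 9: on WHITE (6,6): turn R to N, flip to black, move to (5,6). |black|=9
Step 10: on BLACK (5,6): turn L to W, flip to white, move to (5,5). |black|=8
Step 11: on WHITE (5,5): turn R to N, flip to black, move to (4,5). |black|=9
Step 12: on WHITE (4,5): turn R to E, flip to black, move to (4,6). |black|=10
Step 13: on WHITE (4,6): turn R to S, flip to black, move to (5,6). |black|=11
Step 14: on WHITE (5,6): turn R to W, flip to black, move to (5,5). |black|=12
Step 15: on BLACK (5,5): turn L to S, flip to white, move to (6,5). |black|=11
Step 16: on BLACK (6,5): turn L to E, flip to white, move to (6,6). |black|=10
Step 17: on BLACK (6,6): turn L to N, flip to white, move to (5,6). |black|=9
Step 18: on BLACK (5,6): turn L to W, flip to white, move to (5,5). |black|=8
Step 19: on WHITE (5,5): turn R to N, flip to black, move to (4,5). |black|=9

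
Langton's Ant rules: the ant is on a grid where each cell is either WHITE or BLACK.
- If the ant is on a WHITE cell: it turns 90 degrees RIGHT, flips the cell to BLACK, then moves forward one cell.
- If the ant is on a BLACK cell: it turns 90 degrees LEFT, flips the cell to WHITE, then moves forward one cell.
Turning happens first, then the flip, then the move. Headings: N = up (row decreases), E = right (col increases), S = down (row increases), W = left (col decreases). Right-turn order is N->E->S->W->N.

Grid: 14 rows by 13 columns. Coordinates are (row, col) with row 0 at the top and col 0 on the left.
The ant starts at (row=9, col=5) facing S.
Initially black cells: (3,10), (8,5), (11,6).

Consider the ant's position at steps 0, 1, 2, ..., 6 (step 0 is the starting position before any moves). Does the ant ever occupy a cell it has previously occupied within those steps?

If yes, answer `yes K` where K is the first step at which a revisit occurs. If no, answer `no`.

Answer: no

Derivation:
Step 1: on WHITE (9,5): turn R to W, flip to black, move to (9,4). |black|=4 — new cell
Step 2: on WHITE (9,4): turn R to N, flip to black, move to (8,4). |black|=5 — new cell
Step 3: on WHITE (8,4): turn R to E, flip to black, move to (8,5). |black|=6 — new cell
Step 4: on BLACK (8,5): turn L to N, flip to white, move to (7,5). |black|=5 — new cell
Step 5: on WHITE (7,5): turn R to E, flip to black, move to (7,6). |black|=6 — new cell
Step 6: on WHITE (7,6): turn R to S, flip to black, move to (8,6). |black|=7 — new cell
No revisit within 6 steps.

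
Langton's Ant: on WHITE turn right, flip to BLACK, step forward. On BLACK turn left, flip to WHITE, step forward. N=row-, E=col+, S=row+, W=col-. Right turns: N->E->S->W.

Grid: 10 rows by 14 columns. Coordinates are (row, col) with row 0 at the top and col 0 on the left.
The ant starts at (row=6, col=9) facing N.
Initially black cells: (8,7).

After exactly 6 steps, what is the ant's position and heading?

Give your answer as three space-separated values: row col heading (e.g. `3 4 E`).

Answer: 5 8 N

Derivation:
Step 1: on WHITE (6,9): turn R to E, flip to black, move to (6,10). |black|=2
Step 2: on WHITE (6,10): turn R to S, flip to black, move to (7,10). |black|=3
Step 3: on WHITE (7,10): turn R to W, flip to black, move to (7,9). |black|=4
Step 4: on WHITE (7,9): turn R to N, flip to black, move to (6,9). |black|=5
Step 5: on BLACK (6,9): turn L to W, flip to white, move to (6,8). |black|=4
Step 6: on WHITE (6,8): turn R to N, flip to black, move to (5,8). |black|=5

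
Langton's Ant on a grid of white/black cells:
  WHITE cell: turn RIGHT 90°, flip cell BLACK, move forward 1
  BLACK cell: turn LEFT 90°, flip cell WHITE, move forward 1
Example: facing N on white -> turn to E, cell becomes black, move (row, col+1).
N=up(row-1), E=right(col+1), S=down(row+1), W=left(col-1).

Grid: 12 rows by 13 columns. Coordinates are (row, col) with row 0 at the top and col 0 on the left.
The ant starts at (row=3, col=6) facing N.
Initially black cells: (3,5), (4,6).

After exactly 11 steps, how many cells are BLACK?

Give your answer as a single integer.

Step 1: on WHITE (3,6): turn R to E, flip to black, move to (3,7). |black|=3
Step 2: on WHITE (3,7): turn R to S, flip to black, move to (4,7). |black|=4
Step 3: on WHITE (4,7): turn R to W, flip to black, move to (4,6). |black|=5
Step 4: on BLACK (4,6): turn L to S, flip to white, move to (5,6). |black|=4
Step 5: on WHITE (5,6): turn R to W, flip to black, move to (5,5). |black|=5
Step 6: on WHITE (5,5): turn R to N, flip to black, move to (4,5). |black|=6
Step 7: on WHITE (4,5): turn R to E, flip to black, move to (4,6). |black|=7
Step 8: on WHITE (4,6): turn R to S, flip to black, move to (5,6). |black|=8
Step 9: on BLACK (5,6): turn L to E, flip to white, move to (5,7). |black|=7
Step 10: on WHITE (5,7): turn R to S, flip to black, move to (6,7). |black|=8
Step 11: on WHITE (6,7): turn R to W, flip to black, move to (6,6). |black|=9

Answer: 9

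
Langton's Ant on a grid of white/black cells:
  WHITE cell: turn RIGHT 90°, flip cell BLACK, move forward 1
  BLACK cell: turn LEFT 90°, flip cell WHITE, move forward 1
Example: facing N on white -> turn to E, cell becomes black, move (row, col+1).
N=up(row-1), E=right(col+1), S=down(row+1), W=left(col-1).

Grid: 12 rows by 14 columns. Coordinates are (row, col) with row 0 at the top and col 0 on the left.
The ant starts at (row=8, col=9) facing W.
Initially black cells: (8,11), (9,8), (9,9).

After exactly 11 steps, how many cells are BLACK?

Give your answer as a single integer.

Step 1: on WHITE (8,9): turn R to N, flip to black, move to (7,9). |black|=4
Step 2: on WHITE (7,9): turn R to E, flip to black, move to (7,10). |black|=5
Step 3: on WHITE (7,10): turn R to S, flip to black, move to (8,10). |black|=6
Step 4: on WHITE (8,10): turn R to W, flip to black, move to (8,9). |black|=7
Step 5: on BLACK (8,9): turn L to S, flip to white, move to (9,9). |black|=6
Step 6: on BLACK (9,9): turn L to E, flip to white, move to (9,10). |black|=5
Step 7: on WHITE (9,10): turn R to S, flip to black, move to (10,10). |black|=6
Step 8: on WHITE (10,10): turn R to W, flip to black, move to (10,9). |black|=7
Step 9: on WHITE (10,9): turn R to N, flip to black, move to (9,9). |black|=8
Step 10: on WHITE (9,9): turn R to E, flip to black, move to (9,10). |black|=9
Step 11: on BLACK (9,10): turn L to N, flip to white, move to (8,10). |black|=8

Answer: 8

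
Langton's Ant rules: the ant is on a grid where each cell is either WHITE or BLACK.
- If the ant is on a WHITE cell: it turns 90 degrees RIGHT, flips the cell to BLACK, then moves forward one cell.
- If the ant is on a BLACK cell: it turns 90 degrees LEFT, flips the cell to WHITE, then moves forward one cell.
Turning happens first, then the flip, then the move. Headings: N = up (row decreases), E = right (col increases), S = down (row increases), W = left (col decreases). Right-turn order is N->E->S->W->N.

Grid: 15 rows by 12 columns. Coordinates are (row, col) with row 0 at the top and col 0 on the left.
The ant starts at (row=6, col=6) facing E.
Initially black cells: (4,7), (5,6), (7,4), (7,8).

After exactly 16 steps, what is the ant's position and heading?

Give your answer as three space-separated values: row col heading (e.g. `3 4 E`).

Step 1: on WHITE (6,6): turn R to S, flip to black, move to (7,6). |black|=5
Step 2: on WHITE (7,6): turn R to W, flip to black, move to (7,5). |black|=6
Step 3: on WHITE (7,5): turn R to N, flip to black, move to (6,5). |black|=7
Step 4: on WHITE (6,5): turn R to E, flip to black, move to (6,6). |black|=8
Step 5: on BLACK (6,6): turn L to N, flip to white, move to (5,6). |black|=7
Step 6: on BLACK (5,6): turn L to W, flip to white, move to (5,5). |black|=6
Step 7: on WHITE (5,5): turn R to N, flip to black, move to (4,5). |black|=7
Step 8: on WHITE (4,5): turn R to E, flip to black, move to (4,6). |black|=8
Step 9: on WHITE (4,6): turn R to S, flip to black, move to (5,6). |black|=9
Step 10: on WHITE (5,6): turn R to W, flip to black, move to (5,5). |black|=10
Step 11: on BLACK (5,5): turn L to S, flip to white, move to (6,5). |black|=9
Step 12: on BLACK (6,5): turn L to E, flip to white, move to (6,6). |black|=8
Step 13: on WHITE (6,6): turn R to S, flip to black, move to (7,6). |black|=9
Step 14: on BLACK (7,6): turn L to E, flip to white, move to (7,7). |black|=8
Step 15: on WHITE (7,7): turn R to S, flip to black, move to (8,7). |black|=9
Step 16: on WHITE (8,7): turn R to W, flip to black, move to (8,6). |black|=10

Answer: 8 6 W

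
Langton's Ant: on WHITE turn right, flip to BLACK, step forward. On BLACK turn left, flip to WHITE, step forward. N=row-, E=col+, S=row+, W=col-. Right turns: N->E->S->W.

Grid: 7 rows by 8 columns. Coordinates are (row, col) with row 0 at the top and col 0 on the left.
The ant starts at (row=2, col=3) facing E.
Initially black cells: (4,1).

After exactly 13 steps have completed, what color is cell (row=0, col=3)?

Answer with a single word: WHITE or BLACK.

Step 1: on WHITE (2,3): turn R to S, flip to black, move to (3,3). |black|=2
Step 2: on WHITE (3,3): turn R to W, flip to black, move to (3,2). |black|=3
Step 3: on WHITE (3,2): turn R to N, flip to black, move to (2,2). |black|=4
Step 4: on WHITE (2,2): turn R to E, flip to black, move to (2,3). |black|=5
Step 5: on BLACK (2,3): turn L to N, flip to white, move to (1,3). |black|=4
Step 6: on WHITE (1,3): turn R to E, flip to black, move to (1,4). |black|=5
Step 7: on WHITE (1,4): turn R to S, flip to black, move to (2,4). |black|=6
Step 8: on WHITE (2,4): turn R to W, flip to black, move to (2,3). |black|=7
Step 9: on WHITE (2,3): turn R to N, flip to black, move to (1,3). |black|=8
Step 10: on BLACK (1,3): turn L to W, flip to white, move to (1,2). |black|=7
Step 11: on WHITE (1,2): turn R to N, flip to black, move to (0,2). |black|=8
Step 12: on WHITE (0,2): turn R to E, flip to black, move to (0,3). |black|=9
Step 13: on WHITE (0,3): turn R to S, flip to black, move to (1,3). |black|=10

Answer: BLACK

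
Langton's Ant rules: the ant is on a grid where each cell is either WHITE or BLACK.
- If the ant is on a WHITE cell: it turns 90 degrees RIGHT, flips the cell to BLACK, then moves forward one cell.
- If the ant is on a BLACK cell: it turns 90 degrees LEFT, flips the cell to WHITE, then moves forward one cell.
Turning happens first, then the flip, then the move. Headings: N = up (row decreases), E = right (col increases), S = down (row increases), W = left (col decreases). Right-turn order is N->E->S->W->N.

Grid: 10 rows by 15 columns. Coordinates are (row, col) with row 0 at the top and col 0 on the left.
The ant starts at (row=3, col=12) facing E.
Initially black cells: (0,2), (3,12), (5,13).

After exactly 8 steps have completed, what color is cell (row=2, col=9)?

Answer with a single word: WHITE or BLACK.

Step 1: on BLACK (3,12): turn L to N, flip to white, move to (2,12). |black|=2
Step 2: on WHITE (2,12): turn R to E, flip to black, move to (2,13). |black|=3
Step 3: on WHITE (2,13): turn R to S, flip to black, move to (3,13). |black|=4
Step 4: on WHITE (3,13): turn R to W, flip to black, move to (3,12). |black|=5
Step 5: on WHITE (3,12): turn R to N, flip to black, move to (2,12). |black|=6
Step 6: on BLACK (2,12): turn L to W, flip to white, move to (2,11). |black|=5
Step 7: on WHITE (2,11): turn R to N, flip to black, move to (1,11). |black|=6
Step 8: on WHITE (1,11): turn R to E, flip to black, move to (1,12). |black|=7

Answer: WHITE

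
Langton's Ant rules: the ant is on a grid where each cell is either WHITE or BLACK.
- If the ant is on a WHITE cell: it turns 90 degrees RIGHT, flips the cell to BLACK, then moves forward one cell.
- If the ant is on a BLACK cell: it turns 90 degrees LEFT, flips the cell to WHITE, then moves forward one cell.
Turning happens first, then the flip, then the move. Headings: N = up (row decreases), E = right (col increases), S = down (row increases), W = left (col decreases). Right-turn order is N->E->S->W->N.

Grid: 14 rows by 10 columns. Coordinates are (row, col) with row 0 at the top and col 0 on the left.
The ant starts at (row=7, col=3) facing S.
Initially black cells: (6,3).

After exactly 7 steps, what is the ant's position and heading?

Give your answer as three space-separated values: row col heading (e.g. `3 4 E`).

Step 1: on WHITE (7,3): turn R to W, flip to black, move to (7,2). |black|=2
Step 2: on WHITE (7,2): turn R to N, flip to black, move to (6,2). |black|=3
Step 3: on WHITE (6,2): turn R to E, flip to black, move to (6,3). |black|=4
Step 4: on BLACK (6,3): turn L to N, flip to white, move to (5,3). |black|=3
Step 5: on WHITE (5,3): turn R to E, flip to black, move to (5,4). |black|=4
Step 6: on WHITE (5,4): turn R to S, flip to black, move to (6,4). |black|=5
Step 7: on WHITE (6,4): turn R to W, flip to black, move to (6,3). |black|=6

Answer: 6 3 W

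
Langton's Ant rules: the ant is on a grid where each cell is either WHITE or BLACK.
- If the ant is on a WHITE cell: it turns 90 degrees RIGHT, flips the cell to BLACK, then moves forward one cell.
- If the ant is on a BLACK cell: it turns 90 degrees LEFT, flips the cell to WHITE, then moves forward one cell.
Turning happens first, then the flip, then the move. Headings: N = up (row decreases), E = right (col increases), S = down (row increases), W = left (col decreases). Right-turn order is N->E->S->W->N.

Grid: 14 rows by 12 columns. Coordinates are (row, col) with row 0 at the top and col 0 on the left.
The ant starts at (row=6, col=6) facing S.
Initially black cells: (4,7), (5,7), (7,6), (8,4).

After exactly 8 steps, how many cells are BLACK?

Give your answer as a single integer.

Answer: 8

Derivation:
Step 1: on WHITE (6,6): turn R to W, flip to black, move to (6,5). |black|=5
Step 2: on WHITE (6,5): turn R to N, flip to black, move to (5,5). |black|=6
Step 3: on WHITE (5,5): turn R to E, flip to black, move to (5,6). |black|=7
Step 4: on WHITE (5,6): turn R to S, flip to black, move to (6,6). |black|=8
Step 5: on BLACK (6,6): turn L to E, flip to white, move to (6,7). |black|=7
Step 6: on WHITE (6,7): turn R to S, flip to black, move to (7,7). |black|=8
Step 7: on WHITE (7,7): turn R to W, flip to black, move to (7,6). |black|=9
Step 8: on BLACK (7,6): turn L to S, flip to white, move to (8,6). |black|=8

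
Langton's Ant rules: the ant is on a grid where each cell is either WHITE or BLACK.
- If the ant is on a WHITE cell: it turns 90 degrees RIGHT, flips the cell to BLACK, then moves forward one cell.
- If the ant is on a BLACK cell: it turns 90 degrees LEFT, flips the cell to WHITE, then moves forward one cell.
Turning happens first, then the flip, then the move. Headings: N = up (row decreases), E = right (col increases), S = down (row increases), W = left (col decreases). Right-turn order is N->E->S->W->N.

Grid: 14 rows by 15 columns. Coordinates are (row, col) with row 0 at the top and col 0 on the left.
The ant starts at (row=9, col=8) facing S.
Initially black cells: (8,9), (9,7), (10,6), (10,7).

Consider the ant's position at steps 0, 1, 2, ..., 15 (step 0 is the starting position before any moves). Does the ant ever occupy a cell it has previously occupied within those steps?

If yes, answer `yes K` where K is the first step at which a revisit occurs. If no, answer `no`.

Answer: yes 6

Derivation:
Step 1: on WHITE (9,8): turn R to W, flip to black, move to (9,7). |black|=5 — new cell
Step 2: on BLACK (9,7): turn L to S, flip to white, move to (10,7). |black|=4 — new cell
Step 3: on BLACK (10,7): turn L to E, flip to white, move to (10,8). |black|=3 — new cell
Step 4: on WHITE (10,8): turn R to S, flip to black, move to (11,8). |black|=4 — new cell
Step 5: on WHITE (11,8): turn R to W, flip to black, move to (11,7). |black|=5 — new cell
Step 6: on WHITE (11,7): turn R to N, flip to black, move to (10,7). |black|=6 — REVISIT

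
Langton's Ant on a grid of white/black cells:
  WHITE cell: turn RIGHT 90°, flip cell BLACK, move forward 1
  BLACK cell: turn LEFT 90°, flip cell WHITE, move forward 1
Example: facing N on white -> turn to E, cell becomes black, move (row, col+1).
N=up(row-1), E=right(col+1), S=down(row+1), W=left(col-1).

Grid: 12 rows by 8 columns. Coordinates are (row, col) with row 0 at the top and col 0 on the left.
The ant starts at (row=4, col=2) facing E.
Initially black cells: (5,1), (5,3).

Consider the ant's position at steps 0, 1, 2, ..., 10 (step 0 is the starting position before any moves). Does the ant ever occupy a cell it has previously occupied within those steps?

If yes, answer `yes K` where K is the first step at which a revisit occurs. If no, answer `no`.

Step 1: on WHITE (4,2): turn R to S, flip to black, move to (5,2). |black|=3 — new cell
Step 2: on WHITE (5,2): turn R to W, flip to black, move to (5,1). |black|=4 — new cell
Step 3: on BLACK (5,1): turn L to S, flip to white, move to (6,1). |black|=3 — new cell
Step 4: on WHITE (6,1): turn R to W, flip to black, move to (6,0). |black|=4 — new cell
Step 5: on WHITE (6,0): turn R to N, flip to black, move to (5,0). |black|=5 — new cell
Step 6: on WHITE (5,0): turn R to E, flip to black, move to (5,1). |black|=6 — REVISIT

Answer: yes 6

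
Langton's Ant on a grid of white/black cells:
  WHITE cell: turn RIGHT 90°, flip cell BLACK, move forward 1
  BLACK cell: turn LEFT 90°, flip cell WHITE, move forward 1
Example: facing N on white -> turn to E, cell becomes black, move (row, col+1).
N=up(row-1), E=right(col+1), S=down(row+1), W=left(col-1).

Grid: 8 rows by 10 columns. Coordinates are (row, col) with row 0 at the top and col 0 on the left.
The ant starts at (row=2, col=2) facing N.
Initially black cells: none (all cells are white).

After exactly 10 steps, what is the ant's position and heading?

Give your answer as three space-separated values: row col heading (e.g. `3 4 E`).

Step 1: on WHITE (2,2): turn R to E, flip to black, move to (2,3). |black|=1
Step 2: on WHITE (2,3): turn R to S, flip to black, move to (3,3). |black|=2
Step 3: on WHITE (3,3): turn R to W, flip to black, move to (3,2). |black|=3
Step 4: on WHITE (3,2): turn R to N, flip to black, move to (2,2). |black|=4
Step 5: on BLACK (2,2): turn L to W, flip to white, move to (2,1). |black|=3
Step 6: on WHITE (2,1): turn R to N, flip to black, move to (1,1). |black|=4
Step 7: on WHITE (1,1): turn R to E, flip to black, move to (1,2). |black|=5
Step 8: on WHITE (1,2): turn R to S, flip to black, move to (2,2). |black|=6
Step 9: on WHITE (2,2): turn R to W, flip to black, move to (2,1). |black|=7
Step 10: on BLACK (2,1): turn L to S, flip to white, move to (3,1). |black|=6

Answer: 3 1 S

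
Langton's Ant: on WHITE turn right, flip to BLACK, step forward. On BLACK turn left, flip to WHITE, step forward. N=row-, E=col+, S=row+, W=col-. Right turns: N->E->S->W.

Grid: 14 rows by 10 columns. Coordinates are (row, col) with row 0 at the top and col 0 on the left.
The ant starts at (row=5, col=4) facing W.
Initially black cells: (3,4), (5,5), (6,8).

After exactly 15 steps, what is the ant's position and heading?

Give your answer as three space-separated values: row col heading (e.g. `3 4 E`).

Answer: 5 5 S

Derivation:
Step 1: on WHITE (5,4): turn R to N, flip to black, move to (4,4). |black|=4
Step 2: on WHITE (4,4): turn R to E, flip to black, move to (4,5). |black|=5
Step 3: on WHITE (4,5): turn R to S, flip to black, move to (5,5). |black|=6
Step 4: on BLACK (5,5): turn L to E, flip to white, move to (5,6). |black|=5
Step 5: on WHITE (5,6): turn R to S, flip to black, move to (6,6). |black|=6
Step 6: on WHITE (6,6): turn R to W, flip to black, move to (6,5). |black|=7
Step 7: on WHITE (6,5): turn R to N, flip to black, move to (5,5). |black|=8
Step 8: on WHITE (5,5): turn R to E, flip to black, move to (5,6). |black|=9
Step 9: on BLACK (5,6): turn L to N, flip to white, move to (4,6). |black|=8
Step 10: on WHITE (4,6): turn R to E, flip to black, move to (4,7). |black|=9
Step 11: on WHITE (4,7): turn R to S, flip to black, move to (5,7). |black|=10
Step 12: on WHITE (5,7): turn R to W, flip to black, move to (5,6). |black|=11
Step 13: on WHITE (5,6): turn R to N, flip to black, move to (4,6). |black|=12
Step 14: on BLACK (4,6): turn L to W, flip to white, move to (4,5). |black|=11
Step 15: on BLACK (4,5): turn L to S, flip to white, move to (5,5). |black|=10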